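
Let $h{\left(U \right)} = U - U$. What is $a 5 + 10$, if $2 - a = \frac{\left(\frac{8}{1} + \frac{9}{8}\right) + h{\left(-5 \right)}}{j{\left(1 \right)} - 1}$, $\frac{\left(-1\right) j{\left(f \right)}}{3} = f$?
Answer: $\frac{1005}{32} \approx 31.406$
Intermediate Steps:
$h{\left(U \right)} = 0$
$j{\left(f \right)} = - 3 f$
$a = \frac{137}{32}$ ($a = 2 - \frac{\left(\frac{8}{1} + \frac{9}{8}\right) + 0}{\left(-3\right) 1 - 1} = 2 - \frac{\left(8 \cdot 1 + 9 \cdot \frac{1}{8}\right) + 0}{-3 - 1} = 2 - \frac{\left(8 + \frac{9}{8}\right) + 0}{-4} = 2 - \left(\frac{73}{8} + 0\right) \left(- \frac{1}{4}\right) = 2 - \frac{73}{8} \left(- \frac{1}{4}\right) = 2 - - \frac{73}{32} = 2 + \frac{73}{32} = \frac{137}{32} \approx 4.2813$)
$a 5 + 10 = \frac{137}{32} \cdot 5 + 10 = \frac{685}{32} + 10 = \frac{1005}{32}$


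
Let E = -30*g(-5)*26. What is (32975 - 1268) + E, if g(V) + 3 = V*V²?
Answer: 131547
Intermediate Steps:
g(V) = -3 + V³ (g(V) = -3 + V*V² = -3 + V³)
E = 99840 (E = -30*(-3 + (-5)³)*26 = -30*(-3 - 125)*26 = -30*(-128)*26 = 3840*26 = 99840)
(32975 - 1268) + E = (32975 - 1268) + 99840 = 31707 + 99840 = 131547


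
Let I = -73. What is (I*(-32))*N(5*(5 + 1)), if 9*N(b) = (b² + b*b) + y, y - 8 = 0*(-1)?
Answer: 4223488/9 ≈ 4.6928e+5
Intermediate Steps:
y = 8 (y = 8 + 0*(-1) = 8 + 0 = 8)
N(b) = 8/9 + 2*b²/9 (N(b) = ((b² + b*b) + 8)/9 = ((b² + b²) + 8)/9 = (2*b² + 8)/9 = (8 + 2*b²)/9 = 8/9 + 2*b²/9)
(I*(-32))*N(5*(5 + 1)) = (-73*(-32))*(8/9 + 2*(5*(5 + 1))²/9) = 2336*(8/9 + 2*(5*6)²/9) = 2336*(8/9 + (2/9)*30²) = 2336*(8/9 + (2/9)*900) = 2336*(8/9 + 200) = 2336*(1808/9) = 4223488/9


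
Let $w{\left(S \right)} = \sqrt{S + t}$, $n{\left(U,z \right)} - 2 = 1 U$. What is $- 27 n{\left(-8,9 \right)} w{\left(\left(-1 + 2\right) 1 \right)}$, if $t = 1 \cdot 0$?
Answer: $162$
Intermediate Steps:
$n{\left(U,z \right)} = 2 + U$ ($n{\left(U,z \right)} = 2 + 1 U = 2 + U$)
$t = 0$
$w{\left(S \right)} = \sqrt{S}$ ($w{\left(S \right)} = \sqrt{S + 0} = \sqrt{S}$)
$- 27 n{\left(-8,9 \right)} w{\left(\left(-1 + 2\right) 1 \right)} = - 27 \left(2 - 8\right) \sqrt{\left(-1 + 2\right) 1} = \left(-27\right) \left(-6\right) \sqrt{1 \cdot 1} = 162 \sqrt{1} = 162 \cdot 1 = 162$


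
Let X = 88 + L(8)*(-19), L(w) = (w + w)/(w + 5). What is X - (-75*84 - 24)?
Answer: 83052/13 ≈ 6388.6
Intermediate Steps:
L(w) = 2*w/(5 + w) (L(w) = (2*w)/(5 + w) = 2*w/(5 + w))
X = 840/13 (X = 88 + (2*8/(5 + 8))*(-19) = 88 + (2*8/13)*(-19) = 88 + (2*8*(1/13))*(-19) = 88 + (16/13)*(-19) = 88 - 304/13 = 840/13 ≈ 64.615)
X - (-75*84 - 24) = 840/13 - (-75*84 - 24) = 840/13 - (-6300 - 24) = 840/13 - 1*(-6324) = 840/13 + 6324 = 83052/13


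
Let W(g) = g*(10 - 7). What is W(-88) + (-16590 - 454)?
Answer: -17308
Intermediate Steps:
W(g) = 3*g (W(g) = g*3 = 3*g)
W(-88) + (-16590 - 454) = 3*(-88) + (-16590 - 454) = -264 - 17044 = -17308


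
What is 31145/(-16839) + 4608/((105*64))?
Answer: -685939/589365 ≈ -1.1639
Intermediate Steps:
31145/(-16839) + 4608/((105*64)) = 31145*(-1/16839) + 4608/6720 = -31145/16839 + 4608*(1/6720) = -31145/16839 + 24/35 = -685939/589365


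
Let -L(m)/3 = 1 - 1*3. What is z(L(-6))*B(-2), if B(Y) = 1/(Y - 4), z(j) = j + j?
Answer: -2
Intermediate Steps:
L(m) = 6 (L(m) = -3*(1 - 1*3) = -3*(1 - 3) = -3*(-2) = 6)
z(j) = 2*j
B(Y) = 1/(-4 + Y)
z(L(-6))*B(-2) = (2*6)/(-4 - 2) = 12/(-6) = 12*(-⅙) = -2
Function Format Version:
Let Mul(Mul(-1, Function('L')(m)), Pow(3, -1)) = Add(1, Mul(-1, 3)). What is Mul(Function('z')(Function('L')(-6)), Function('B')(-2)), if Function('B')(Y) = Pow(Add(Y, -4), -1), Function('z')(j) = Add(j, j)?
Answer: -2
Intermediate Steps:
Function('L')(m) = 6 (Function('L')(m) = Mul(-3, Add(1, Mul(-1, 3))) = Mul(-3, Add(1, -3)) = Mul(-3, -2) = 6)
Function('z')(j) = Mul(2, j)
Function('B')(Y) = Pow(Add(-4, Y), -1)
Mul(Function('z')(Function('L')(-6)), Function('B')(-2)) = Mul(Mul(2, 6), Pow(Add(-4, -2), -1)) = Mul(12, Pow(-6, -1)) = Mul(12, Rational(-1, 6)) = -2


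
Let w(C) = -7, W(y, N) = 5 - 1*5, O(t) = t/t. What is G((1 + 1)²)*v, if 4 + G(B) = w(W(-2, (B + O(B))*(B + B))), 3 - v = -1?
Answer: -44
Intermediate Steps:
v = 4 (v = 3 - 1*(-1) = 3 + 1 = 4)
O(t) = 1
W(y, N) = 0 (W(y, N) = 5 - 5 = 0)
G(B) = -11 (G(B) = -4 - 7 = -11)
G((1 + 1)²)*v = -11*4 = -44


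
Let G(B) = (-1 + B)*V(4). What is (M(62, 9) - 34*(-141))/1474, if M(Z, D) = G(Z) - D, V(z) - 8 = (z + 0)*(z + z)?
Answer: 7225/1474 ≈ 4.9016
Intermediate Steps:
V(z) = 8 + 2*z**2 (V(z) = 8 + (z + 0)*(z + z) = 8 + z*(2*z) = 8 + 2*z**2)
G(B) = -40 + 40*B (G(B) = (-1 + B)*(8 + 2*4**2) = (-1 + B)*(8 + 2*16) = (-1 + B)*(8 + 32) = (-1 + B)*40 = -40 + 40*B)
M(Z, D) = -40 - D + 40*Z (M(Z, D) = (-40 + 40*Z) - D = -40 - D + 40*Z)
(M(62, 9) - 34*(-141))/1474 = ((-40 - 1*9 + 40*62) - 34*(-141))/1474 = ((-40 - 9 + 2480) - 1*(-4794))*(1/1474) = (2431 + 4794)*(1/1474) = 7225*(1/1474) = 7225/1474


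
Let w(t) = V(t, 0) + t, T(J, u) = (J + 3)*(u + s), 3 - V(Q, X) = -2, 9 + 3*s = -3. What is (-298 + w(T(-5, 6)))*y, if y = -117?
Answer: 34749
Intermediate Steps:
s = -4 (s = -3 + (1/3)*(-3) = -3 - 1 = -4)
V(Q, X) = 5 (V(Q, X) = 3 - 1*(-2) = 3 + 2 = 5)
T(J, u) = (-4 + u)*(3 + J) (T(J, u) = (J + 3)*(u - 4) = (3 + J)*(-4 + u) = (-4 + u)*(3 + J))
w(t) = 5 + t
(-298 + w(T(-5, 6)))*y = (-298 + (5 + (-12 - 4*(-5) + 3*6 - 5*6)))*(-117) = (-298 + (5 + (-12 + 20 + 18 - 30)))*(-117) = (-298 + (5 - 4))*(-117) = (-298 + 1)*(-117) = -297*(-117) = 34749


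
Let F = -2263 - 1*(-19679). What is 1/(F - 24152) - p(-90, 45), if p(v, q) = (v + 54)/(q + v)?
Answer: -26949/33680 ≈ -0.80015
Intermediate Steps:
F = 17416 (F = -2263 + 19679 = 17416)
p(v, q) = (54 + v)/(q + v)
1/(F - 24152) - p(-90, 45) = 1/(17416 - 24152) - (54 - 90)/(45 - 90) = 1/(-6736) - (-36)/(-45) = -1/6736 - (-1)*(-36)/45 = -1/6736 - 1*4/5 = -1/6736 - 4/5 = -26949/33680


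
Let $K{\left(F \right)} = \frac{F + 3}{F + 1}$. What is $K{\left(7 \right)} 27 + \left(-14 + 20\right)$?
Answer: $\frac{159}{4} \approx 39.75$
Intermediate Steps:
$K{\left(F \right)} = \frac{3 + F}{1 + F}$
$K{\left(7 \right)} 27 + \left(-14 + 20\right) = \frac{3 + 7}{1 + 7} \cdot 27 + \left(-14 + 20\right) = \frac{1}{8} \cdot 10 \cdot 27 + 6 = \frac{5}{4} \cdot 27 + 6 = \frac{135}{4} + 6 = \frac{159}{4}$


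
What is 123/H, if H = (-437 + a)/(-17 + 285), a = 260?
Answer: -10988/59 ≈ -186.24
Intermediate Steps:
H = -177/268 (H = (-437 + 260)/(-17 + 285) = -177/268 ≈ -0.66045)
123/H = 123/(-177/268) = 123*(-268/177) = -10988/59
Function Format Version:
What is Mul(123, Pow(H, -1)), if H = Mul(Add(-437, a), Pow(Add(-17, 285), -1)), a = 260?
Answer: Rational(-10988, 59) ≈ -186.24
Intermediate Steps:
H = Rational(-177, 268) (H = Mul(Add(-437, 260), Pow(Add(-17, 285), -1)) = Mul(-177, Pow(268, -1)) = Mul(-177, Rational(1, 268)) = Rational(-177, 268) ≈ -0.66045)
Mul(123, Pow(H, -1)) = Mul(123, Pow(Rational(-177, 268), -1)) = Mul(123, Rational(-268, 177)) = Rational(-10988, 59)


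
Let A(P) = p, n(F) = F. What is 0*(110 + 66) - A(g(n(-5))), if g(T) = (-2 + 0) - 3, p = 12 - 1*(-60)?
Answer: -72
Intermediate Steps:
p = 72 (p = 12 + 60 = 72)
g(T) = -5 (g(T) = -2 - 3 = -5)
A(P) = 72
0*(110 + 66) - A(g(n(-5))) = 0*(110 + 66) - 1*72 = 0*176 - 72 = 0 - 72 = -72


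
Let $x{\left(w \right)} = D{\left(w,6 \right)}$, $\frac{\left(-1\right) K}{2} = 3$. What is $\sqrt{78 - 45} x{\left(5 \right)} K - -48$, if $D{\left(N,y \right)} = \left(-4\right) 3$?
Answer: $48 + 72 \sqrt{33} \approx 461.61$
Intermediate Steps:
$K = -6$ ($K = \left(-2\right) 3 = -6$)
$D{\left(N,y \right)} = -12$
$x{\left(w \right)} = -12$
$\sqrt{78 - 45} x{\left(5 \right)} K - -48 = \sqrt{78 - 45} \left(\left(-12\right) \left(-6\right)\right) - -48 = \sqrt{33} \cdot 72 + 48 = 72 \sqrt{33} + 48 = 48 + 72 \sqrt{33}$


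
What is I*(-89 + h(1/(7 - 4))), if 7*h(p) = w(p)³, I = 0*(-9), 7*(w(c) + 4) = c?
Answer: 0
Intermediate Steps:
w(c) = -4 + c/7
I = 0
h(p) = (-4 + p/7)³/7
I*(-89 + h(1/(7 - 4))) = 0*(-89 + (-28 + 1/(7 - 4))³/2401) = 0*(-89 + (-28 + 1/3)³/2401) = 0*(-89 + (-28 + ⅓)³/2401) = 0*(-89 + (-83/3)³/2401) = 0*(-89 + (1/2401)*(-571787/27)) = 0*(-89 - 571787/64827) = 0*(-6341390/64827) = 0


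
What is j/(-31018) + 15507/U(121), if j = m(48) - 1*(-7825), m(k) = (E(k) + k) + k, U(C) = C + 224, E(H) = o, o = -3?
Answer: 79710736/1783535 ≈ 44.693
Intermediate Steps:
E(H) = -3
U(C) = 224 + C
m(k) = -3 + 2*k (m(k) = (-3 + k) + k = -3 + 2*k)
j = 7918 (j = (-3 + 2*48) - 1*(-7825) = (-3 + 96) + 7825 = 93 + 7825 = 7918)
j/(-31018) + 15507/U(121) = 7918/(-31018) + 15507/(224 + 121) = 7918*(-1/31018) + 15507/345 = -3959/15509 + 15507*(1/345) = -3959/15509 + 5169/115 = 79710736/1783535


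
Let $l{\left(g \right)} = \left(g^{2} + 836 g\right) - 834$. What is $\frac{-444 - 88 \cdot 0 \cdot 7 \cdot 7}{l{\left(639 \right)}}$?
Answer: $- \frac{148}{313897} \approx -0.00047149$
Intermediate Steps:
$l{\left(g \right)} = -834 + g^{2} + 836 g$
$\frac{-444 - 88 \cdot 0 \cdot 7 \cdot 7}{l{\left(639 \right)}} = \frac{-444 - 88 \cdot 0 \cdot 7 \cdot 7}{-834 + 639^{2} + 836 \cdot 639} = \frac{-444 - 88 \cdot 0 \cdot 7}{-834 + 408321 + 534204} = \frac{-444 - 0}{941691} = \left(-444 + 0\right) \frac{1}{941691} = \left(-444\right) \frac{1}{941691} = - \frac{148}{313897}$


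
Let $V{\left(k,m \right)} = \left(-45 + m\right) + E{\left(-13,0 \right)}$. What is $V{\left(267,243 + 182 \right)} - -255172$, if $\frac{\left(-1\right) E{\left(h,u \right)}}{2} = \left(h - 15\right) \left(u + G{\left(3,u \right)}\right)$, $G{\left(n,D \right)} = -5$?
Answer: $255272$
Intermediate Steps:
$E{\left(h,u \right)} = - 2 \left(-15 + h\right) \left(-5 + u\right)$ ($E{\left(h,u \right)} = - 2 \left(h - 15\right) \left(u - 5\right) = - 2 \left(-15 + h\right) \left(-5 + u\right)$)
$V{\left(k,m \right)} = -325 + m$ ($V{\left(k,m \right)} = \left(-45 + m\right) + \left(-150 + 10 \left(-13\right) + 30 \cdot 0 - \left(-26\right) 0\right) = \left(-45 + m\right) + \left(-150 - 130 + 0 + 0\right) = \left(-45 + m\right) - 280 = -325 + m$)
$V{\left(267,243 + 182 \right)} - -255172 = \left(-325 + \left(243 + 182\right)\right) - -255172 = \left(-325 + 425\right) + 255172 = 100 + 255172 = 255272$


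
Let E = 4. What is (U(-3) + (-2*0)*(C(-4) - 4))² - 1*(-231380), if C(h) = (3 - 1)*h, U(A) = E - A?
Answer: 231429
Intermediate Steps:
U(A) = 4 - A
C(h) = 2*h
(U(-3) + (-2*0)*(C(-4) - 4))² - 1*(-231380) = ((4 - 1*(-3)) + (-2*0)*(2*(-4) - 4))² - 1*(-231380) = ((4 + 3) + 0*(-8 - 4))² + 231380 = (7 + 0*(-12))² + 231380 = (7 + 0)² + 231380 = 7² + 231380 = 49 + 231380 = 231429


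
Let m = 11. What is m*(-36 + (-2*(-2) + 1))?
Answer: -341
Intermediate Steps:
m*(-36 + (-2*(-2) + 1)) = 11*(-36 + (-2*(-2) + 1)) = 11*(-36 + (4 + 1)) = 11*(-36 + 5) = 11*(-31) = -341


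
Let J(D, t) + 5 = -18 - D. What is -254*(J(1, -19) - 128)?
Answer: 38608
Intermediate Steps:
J(D, t) = -23 - D (J(D, t) = -5 + (-18 - D) = -23 - D)
-254*(J(1, -19) - 128) = -254*((-23 - 1*1) - 128) = -254*((-23 - 1) - 128) = -254*(-24 - 128) = -254*(-152) = 38608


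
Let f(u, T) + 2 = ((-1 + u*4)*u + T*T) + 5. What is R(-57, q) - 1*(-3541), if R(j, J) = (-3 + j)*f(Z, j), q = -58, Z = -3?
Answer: -193919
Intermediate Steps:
f(u, T) = 3 + T² + u*(-1 + 4*u) (f(u, T) = -2 + (((-1 + u*4)*u + T*T) + 5) = -2 + (((-1 + 4*u)*u + T²) + 5) = -2 + ((u*(-1 + 4*u) + T²) + 5) = -2 + ((T² + u*(-1 + 4*u)) + 5) = -2 + (5 + T² + u*(-1 + 4*u)) = 3 + T² + u*(-1 + 4*u))
R(j, J) = (-3 + j)*(42 + j²) (R(j, J) = (-3 + j)*(3 + j² - 1*(-3) + 4*(-3)²) = (-3 + j)*(3 + j² + 3 + 4*9) = (-3 + j)*(3 + j² + 3 + 36) = (-3 + j)*(42 + j²))
R(-57, q) - 1*(-3541) = (-3 - 57)*(42 + (-57)²) - 1*(-3541) = -60*(42 + 3249) + 3541 = -60*3291 + 3541 = -197460 + 3541 = -193919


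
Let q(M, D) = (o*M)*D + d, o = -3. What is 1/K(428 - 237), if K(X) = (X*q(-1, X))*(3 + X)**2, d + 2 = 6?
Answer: 1/4147750652 ≈ 2.4109e-10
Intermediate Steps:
d = 4 (d = -2 + 6 = 4)
q(M, D) = 4 - 3*D*M (q(M, D) = (-3*M)*D + 4 = -3*D*M + 4 = 4 - 3*D*M)
K(X) = X*(3 + X)**2*(4 + 3*X) (K(X) = (X*(4 - 3*X*(-1)))*(3 + X)**2 = (X*(4 + 3*X))*(3 + X)**2 = X*(3 + X)**2*(4 + 3*X))
1/K(428 - 237) = 1/((428 - 237)*(3 + (428 - 237))**2*(4 + 3*(428 - 237))) = 1/(191*(3 + 191)**2*(4 + 3*191)) = 1/(191*194**2*(4 + 573)) = 1/(191*37636*577) = 1/4147750652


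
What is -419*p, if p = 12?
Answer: -5028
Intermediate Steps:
-419*p = -419*12 = -5028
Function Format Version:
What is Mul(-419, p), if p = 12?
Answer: -5028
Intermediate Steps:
Mul(-419, p) = Mul(-419, 12) = -5028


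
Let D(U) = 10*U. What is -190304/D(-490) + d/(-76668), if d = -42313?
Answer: 3699390193/93918300 ≈ 39.389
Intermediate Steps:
-190304/D(-490) + d/(-76668) = -190304/(10*(-490)) - 42313/(-76668) = -190304/(-4900) - 42313*(-1/76668) = -190304*(-1/4900) + 42313/76668 = 47576/1225 + 42313/76668 = 3699390193/93918300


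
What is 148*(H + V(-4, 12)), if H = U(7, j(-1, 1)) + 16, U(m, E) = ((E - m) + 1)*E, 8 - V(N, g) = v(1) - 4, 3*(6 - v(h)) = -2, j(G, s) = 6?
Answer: 9472/3 ≈ 3157.3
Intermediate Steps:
v(h) = 20/3 (v(h) = 6 - ⅓*(-2) = 6 + ⅔ = 20/3)
V(N, g) = 16/3 (V(N, g) = 8 - (20/3 - 4) = 8 - 1*8/3 = 8 - 8/3 = 16/3)
U(m, E) = E*(1 + E - m) (U(m, E) = (1 + E - m)*E = E*(1 + E - m))
H = 16 (H = 6*(1 + 6 - 1*7) + 16 = 6*(1 + 6 - 7) + 16 = 6*0 + 16 = 0 + 16 = 16)
148*(H + V(-4, 12)) = 148*(16 + 16/3) = 148*(64/3) = 9472/3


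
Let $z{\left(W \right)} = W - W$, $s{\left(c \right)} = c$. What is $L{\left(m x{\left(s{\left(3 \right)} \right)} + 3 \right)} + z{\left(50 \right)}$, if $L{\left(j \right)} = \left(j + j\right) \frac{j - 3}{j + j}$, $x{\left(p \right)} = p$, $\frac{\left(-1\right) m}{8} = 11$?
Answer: $-264$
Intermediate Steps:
$m = -88$ ($m = \left(-8\right) 11 = -88$)
$z{\left(W \right)} = 0$
$L{\left(j \right)} = -3 + j$ ($L{\left(j \right)} = 2 j \frac{-3 + j}{2 j} = -3 + j$)
$L{\left(m x{\left(s{\left(3 \right)} \right)} + 3 \right)} + z{\left(50 \right)} = \left(-3 + \left(\left(-88\right) 3 + 3\right)\right) + 0 = \left(-3 + \left(-264 + 3\right)\right) + 0 = \left(-3 - 261\right) + 0 = -264 + 0 = -264$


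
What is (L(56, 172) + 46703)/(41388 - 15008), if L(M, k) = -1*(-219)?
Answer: 23461/13190 ≈ 1.7787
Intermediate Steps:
L(M, k) = 219
(L(56, 172) + 46703)/(41388 - 15008) = (219 + 46703)/(41388 - 15008) = 46922/26380 = 46922*(1/26380) = 23461/13190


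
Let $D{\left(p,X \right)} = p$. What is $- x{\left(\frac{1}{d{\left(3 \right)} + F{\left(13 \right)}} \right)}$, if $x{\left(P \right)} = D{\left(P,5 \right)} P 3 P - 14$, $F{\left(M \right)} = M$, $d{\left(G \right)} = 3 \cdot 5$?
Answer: $\frac{307325}{21952} \approx 14.0$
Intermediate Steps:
$d{\left(G \right)} = 15$
$x{\left(P \right)} = -14 + 3 P^{3}$ ($x{\left(P \right)} = P P 3 P - 14 = P 3 P P - 14 = P 3 P^{2} - 14 = 3 P^{3} - 14 = -14 + 3 P^{3}$)
$- x{\left(\frac{1}{d{\left(3 \right)} + F{\left(13 \right)}} \right)} = - (-14 + 3 \left(\frac{1}{15 + 13}\right)^{3}) = - (-14 + 3 \left(\frac{1}{28}\right)^{3}) = - (-14 + \frac{3}{21952}) = \left(-1\right) \left(- \frac{307325}{21952}\right) = \frac{307325}{21952}$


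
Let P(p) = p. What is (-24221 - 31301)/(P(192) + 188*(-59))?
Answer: 27761/5450 ≈ 5.0938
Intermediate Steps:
(-24221 - 31301)/(P(192) + 188*(-59)) = (-24221 - 31301)/(192 + 188*(-59)) = -55522/(192 - 11092) = -55522/(-10900) = -55522*(-1/10900) = 27761/5450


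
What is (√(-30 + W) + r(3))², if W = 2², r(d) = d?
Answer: (3 + I*√26)² ≈ -17.0 + 30.594*I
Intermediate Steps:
W = 4
(√(-30 + W) + r(3))² = (√(-30 + 4) + 3)² = (√(-26) + 3)² = (I*√26 + 3)² = (3 + I*√26)²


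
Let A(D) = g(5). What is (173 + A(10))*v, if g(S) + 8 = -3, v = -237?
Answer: -38394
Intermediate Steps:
g(S) = -11 (g(S) = -8 - 3 = -11)
A(D) = -11
(173 + A(10))*v = (173 - 11)*(-237) = 162*(-237) = -38394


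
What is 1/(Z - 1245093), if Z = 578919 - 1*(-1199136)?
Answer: 1/532962 ≈ 1.8763e-6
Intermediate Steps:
Z = 1778055 (Z = 578919 + 1199136 = 1778055)
1/(Z - 1245093) = 1/(1778055 - 1245093) = 1/532962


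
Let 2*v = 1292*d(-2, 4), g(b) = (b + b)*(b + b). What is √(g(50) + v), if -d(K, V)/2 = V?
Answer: 4*√302 ≈ 69.513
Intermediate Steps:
d(K, V) = -2*V
g(b) = 4*b² (g(b) = (2*b)*(2*b) = 4*b²)
v = -5168 (v = (1292*(-2*4))/2 = (1292*(-8))/2 = (½)*(-10336) = -5168)
√(g(50) + v) = √(4*50² - 5168) = √(4*2500 - 5168) = √(10000 - 5168) = √4832 = 4*√302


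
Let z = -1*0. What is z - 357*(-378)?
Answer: 134946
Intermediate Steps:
z = 0
z - 357*(-378) = 0 - 357*(-378) = 0 + 134946 = 134946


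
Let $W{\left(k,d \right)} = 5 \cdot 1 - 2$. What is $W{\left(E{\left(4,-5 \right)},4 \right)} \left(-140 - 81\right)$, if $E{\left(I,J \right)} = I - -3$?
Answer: $-663$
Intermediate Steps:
$E{\left(I,J \right)} = 3 + I$ ($E{\left(I,J \right)} = I + 3 = 3 + I$)
$W{\left(k,d \right)} = 3$ ($W{\left(k,d \right)} = 5 - 2 = 3$)
$W{\left(E{\left(4,-5 \right)},4 \right)} \left(-140 - 81\right) = 3 \left(-140 - 81\right) = 3 \left(-221\right) = -663$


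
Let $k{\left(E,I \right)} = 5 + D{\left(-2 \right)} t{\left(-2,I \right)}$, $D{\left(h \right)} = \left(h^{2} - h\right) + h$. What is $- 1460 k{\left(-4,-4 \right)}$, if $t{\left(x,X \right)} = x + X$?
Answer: $27740$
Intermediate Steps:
$t{\left(x,X \right)} = X + x$
$D{\left(h \right)} = h^{2}$
$k{\left(E,I \right)} = -3 + 4 I$ ($k{\left(E,I \right)} = 5 + \left(-2\right)^{2} \left(I - 2\right) = 5 + 4 \left(-2 + I\right) = 5 + \left(-8 + 4 I\right) = -3 + 4 I$)
$- 1460 k{\left(-4,-4 \right)} = - 1460 \left(-3 + 4 \left(-4\right)\right) = - 1460 \left(-3 - 16\right) = \left(-1460\right) \left(-19\right) = 27740$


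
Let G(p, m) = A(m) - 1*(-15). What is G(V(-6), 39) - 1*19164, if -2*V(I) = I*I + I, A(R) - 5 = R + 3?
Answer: -19102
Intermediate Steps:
A(R) = 8 + R (A(R) = 5 + (R + 3) = 5 + (3 + R) = 8 + R)
V(I) = -I/2 - I²/2 (V(I) = -(I*I + I)/2 = -(I² + I)/2 = -(I + I²)/2 = -I/2 - I²/2)
G(p, m) = 23 + m (G(p, m) = (8 + m) - 1*(-15) = (8 + m) + 15 = 23 + m)
G(V(-6), 39) - 1*19164 = (23 + 39) - 1*19164 = 62 - 19164 = -19102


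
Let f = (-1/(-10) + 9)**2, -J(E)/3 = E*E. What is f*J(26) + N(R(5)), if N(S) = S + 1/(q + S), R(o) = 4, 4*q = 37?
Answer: -222513351/1325 ≈ -1.6793e+5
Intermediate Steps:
q = 37/4 (q = (1/4)*37 = 37/4 ≈ 9.2500)
J(E) = -3*E**2 (J(E) = -3*E*E = -3*E**2)
N(S) = S + 1/(37/4 + S)
f = 8281/100 (f = (-1*(-1/10) + 9)**2 = (1/10 + 9)**2 = (91/10)**2 = 8281/100 ≈ 82.810)
f*J(26) + N(R(5)) = 8281*(-3*26**2)/100 + (4 + 4*4**2 + 37*4)/(37 + 4*4) = 8281*(-3*676)/100 + (4 + 4*16 + 148)/(37 + 16) = (8281/100)*(-2028) + (4 + 64 + 148)/53 = -4198467/25 + (1/53)*216 = -4198467/25 + 216/53 = -222513351/1325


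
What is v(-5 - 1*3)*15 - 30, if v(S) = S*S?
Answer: 930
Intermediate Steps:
v(S) = S²
v(-5 - 1*3)*15 - 30 = (-5 - 1*3)²*15 - 30 = (-5 - 3)²*15 - 30 = (-8)²*15 - 30 = 64*15 - 30 = 960 - 30 = 930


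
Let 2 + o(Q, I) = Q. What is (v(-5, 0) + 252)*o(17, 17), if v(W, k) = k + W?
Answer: 3705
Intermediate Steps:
o(Q, I) = -2 + Q
v(W, k) = W + k
(v(-5, 0) + 252)*o(17, 17) = ((-5 + 0) + 252)*(-2 + 17) = (-5 + 252)*15 = 247*15 = 3705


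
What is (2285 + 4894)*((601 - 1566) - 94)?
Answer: -7602561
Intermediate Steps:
(2285 + 4894)*((601 - 1566) - 94) = 7179*(-965 - 94) = 7179*(-1059) = -7602561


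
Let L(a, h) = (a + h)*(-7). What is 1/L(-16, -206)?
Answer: 1/1554 ≈ 0.00064350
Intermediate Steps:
L(a, h) = -7*a - 7*h
1/L(-16, -206) = 1/(-7*(-16) - 7*(-206)) = 1/(112 + 1442) = 1/1554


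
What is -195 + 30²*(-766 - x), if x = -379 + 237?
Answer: -561795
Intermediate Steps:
x = -142
-195 + 30²*(-766 - x) = -195 + 30²*(-766 - 1*(-142)) = -195 + 900*(-766 + 142) = -195 + 900*(-624) = -195 - 561600 = -561795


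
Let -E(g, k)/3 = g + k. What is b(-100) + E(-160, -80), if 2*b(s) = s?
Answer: 670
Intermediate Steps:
E(g, k) = -3*g - 3*k (E(g, k) = -3*(g + k) = -3*g - 3*k)
b(s) = s/2
b(-100) + E(-160, -80) = (1/2)*(-100) + (-3*(-160) - 3*(-80)) = -50 + (480 + 240) = -50 + 720 = 670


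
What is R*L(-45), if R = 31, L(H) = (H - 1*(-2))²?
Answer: 57319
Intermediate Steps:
L(H) = (2 + H)² (L(H) = (H + 2)² = (2 + H)²)
R*L(-45) = 31*(2 - 45)² = 31*(-43)² = 31*1849 = 57319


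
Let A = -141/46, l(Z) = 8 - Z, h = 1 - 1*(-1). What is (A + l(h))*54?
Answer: 3645/23 ≈ 158.48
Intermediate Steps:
h = 2 (h = 1 + 1 = 2)
A = -141/46 (A = -141*1/46 = -141/46 ≈ -3.0652)
(A + l(h))*54 = (-141/46 + (8 - 1*2))*54 = (-141/46 + (8 - 2))*54 = (-141/46 + 6)*54 = (135/46)*54 = 3645/23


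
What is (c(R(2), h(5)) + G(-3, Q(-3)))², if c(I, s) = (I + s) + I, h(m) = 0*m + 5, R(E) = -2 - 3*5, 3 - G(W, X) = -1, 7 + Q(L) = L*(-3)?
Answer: 625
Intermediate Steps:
Q(L) = -7 - 3*L (Q(L) = -7 + L*(-3) = -7 - 3*L)
G(W, X) = 4 (G(W, X) = 3 - 1*(-1) = 3 + 1 = 4)
R(E) = -17 (R(E) = -2 - 15 = -17)
h(m) = 5 (h(m) = 0 + 5 = 5)
c(I, s) = s + 2*I
(c(R(2), h(5)) + G(-3, Q(-3)))² = ((5 + 2*(-17)) + 4)² = ((5 - 34) + 4)² = (-29 + 4)² = (-25)² = 625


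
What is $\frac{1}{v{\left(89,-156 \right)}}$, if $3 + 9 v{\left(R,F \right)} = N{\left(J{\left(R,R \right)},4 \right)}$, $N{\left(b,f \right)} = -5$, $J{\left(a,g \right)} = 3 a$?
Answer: $- \frac{9}{8} \approx -1.125$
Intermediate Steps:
$v{\left(R,F \right)} = - \frac{8}{9}$ ($v{\left(R,F \right)} = - \frac{1}{3} + \frac{1}{9} \left(-5\right) = - \frac{1}{3} - \frac{5}{9} = - \frac{8}{9}$)
$\frac{1}{v{\left(89,-156 \right)}} = \frac{1}{- \frac{8}{9}} = - \frac{9}{8}$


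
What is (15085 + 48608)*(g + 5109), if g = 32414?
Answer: 2389952439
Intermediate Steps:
(15085 + 48608)*(g + 5109) = (15085 + 48608)*(32414 + 5109) = 63693*37523 = 2389952439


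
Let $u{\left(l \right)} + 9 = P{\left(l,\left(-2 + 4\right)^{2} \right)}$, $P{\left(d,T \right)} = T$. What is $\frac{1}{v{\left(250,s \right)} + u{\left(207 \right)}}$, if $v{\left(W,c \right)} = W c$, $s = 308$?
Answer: $\frac{1}{76995} \approx 1.2988 \cdot 10^{-5}$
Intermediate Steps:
$u{\left(l \right)} = -5$ ($u{\left(l \right)} = -9 + \left(-2 + 4\right)^{2} = -9 + 2^{2} = -9 + 4 = -5$)
$\frac{1}{v{\left(250,s \right)} + u{\left(207 \right)}} = \frac{1}{250 \cdot 308 - 5} = \frac{1}{77000 - 5} = \frac{1}{76995}$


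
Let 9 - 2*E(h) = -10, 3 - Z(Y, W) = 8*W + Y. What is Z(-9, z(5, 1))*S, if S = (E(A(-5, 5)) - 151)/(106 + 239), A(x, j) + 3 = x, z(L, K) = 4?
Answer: 566/69 ≈ 8.2029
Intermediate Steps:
A(x, j) = -3 + x
Z(Y, W) = 3 - Y - 8*W (Z(Y, W) = 3 - (8*W + Y) = 3 - (Y + 8*W) = 3 + (-Y - 8*W) = 3 - Y - 8*W)
E(h) = 19/2 (E(h) = 9/2 - 1/2*(-10) = 9/2 + 5 = 19/2)
S = -283/690 (S = (19/2 - 151)/(106 + 239) = -283/2/345 = -283/2*1/345 = -283/690 ≈ -0.41014)
Z(-9, z(5, 1))*S = (3 - 1*(-9) - 8*4)*(-283/690) = (3 + 9 - 32)*(-283/690) = -20*(-283/690) = 566/69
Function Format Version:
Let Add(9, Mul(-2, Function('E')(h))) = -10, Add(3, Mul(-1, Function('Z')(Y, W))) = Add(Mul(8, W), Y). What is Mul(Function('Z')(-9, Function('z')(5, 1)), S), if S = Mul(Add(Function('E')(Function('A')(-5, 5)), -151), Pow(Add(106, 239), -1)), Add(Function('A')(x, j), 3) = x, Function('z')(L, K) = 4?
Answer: Rational(566, 69) ≈ 8.2029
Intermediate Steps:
Function('A')(x, j) = Add(-3, x)
Function('Z')(Y, W) = Add(3, Mul(-1, Y), Mul(-8, W)) (Function('Z')(Y, W) = Add(3, Mul(-1, Add(Mul(8, W), Y))) = Add(3, Mul(-1, Add(Y, Mul(8, W)))) = Add(3, Add(Mul(-1, Y), Mul(-8, W))) = Add(3, Mul(-1, Y), Mul(-8, W)))
Function('E')(h) = Rational(19, 2) (Function('E')(h) = Add(Rational(9, 2), Mul(Rational(-1, 2), -10)) = Add(Rational(9, 2), 5) = Rational(19, 2))
S = Rational(-283, 690) (S = Mul(Add(Rational(19, 2), -151), Pow(Add(106, 239), -1)) = Mul(Rational(-283, 2), Pow(345, -1)) = Mul(Rational(-283, 2), Rational(1, 345)) = Rational(-283, 690) ≈ -0.41014)
Mul(Function('Z')(-9, Function('z')(5, 1)), S) = Mul(Add(3, Mul(-1, -9), Mul(-8, 4)), Rational(-283, 690)) = Mul(Add(3, 9, -32), Rational(-283, 690)) = Mul(-20, Rational(-283, 690)) = Rational(566, 69)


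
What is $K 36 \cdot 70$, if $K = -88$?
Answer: $-221760$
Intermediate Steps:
$K 36 \cdot 70 = \left(-88\right) 36 \cdot 70 = \left(-3168\right) 70 = -221760$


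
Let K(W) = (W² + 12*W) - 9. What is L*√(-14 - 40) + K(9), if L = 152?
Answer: 180 + 456*I*√6 ≈ 180.0 + 1117.0*I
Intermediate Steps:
K(W) = -9 + W² + 12*W
L*√(-14 - 40) + K(9) = 152*√(-14 - 40) + (-9 + 9² + 12*9) = 152*√(-54) + (-9 + 81 + 108) = 152*(3*I*√6) + 180 = 456*I*√6 + 180 = 180 + 456*I*√6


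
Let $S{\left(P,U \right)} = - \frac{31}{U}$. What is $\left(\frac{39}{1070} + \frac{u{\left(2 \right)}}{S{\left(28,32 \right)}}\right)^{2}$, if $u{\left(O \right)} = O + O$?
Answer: $\frac{18428334001}{1100248900} \approx 16.749$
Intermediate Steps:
$u{\left(O \right)} = 2 O$
$\left(\frac{39}{1070} + \frac{u{\left(2 \right)}}{S{\left(28,32 \right)}}\right)^{2} = \left(\frac{39}{1070} + \frac{2 \cdot 2}{\left(-31\right) \frac{1}{32}}\right)^{2} = \left(39 \cdot \frac{1}{1070} + \frac{4}{\left(-31\right) \frac{1}{32}}\right)^{2} = \left(\frac{39}{1070} + \frac{4}{- \frac{31}{32}}\right)^{2} = \left(\frac{39}{1070} + 4 \left(- \frac{32}{31}\right)\right)^{2} = \left(\frac{39}{1070} - \frac{128}{31}\right)^{2} = \left(- \frac{135751}{33170}\right)^{2} = \frac{18428334001}{1100248900}$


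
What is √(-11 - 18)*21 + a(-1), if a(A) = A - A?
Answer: 21*I*√29 ≈ 113.09*I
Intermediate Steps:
a(A) = 0
√(-11 - 18)*21 + a(-1) = √(-11 - 18)*21 + 0 = √(-29)*21 + 0 = (I*√29)*21 + 0 = 21*I*√29 + 0 = 21*I*√29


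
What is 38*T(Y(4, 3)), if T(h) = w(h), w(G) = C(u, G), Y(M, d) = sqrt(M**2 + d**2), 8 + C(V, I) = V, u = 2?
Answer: -228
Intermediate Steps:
C(V, I) = -8 + V
w(G) = -6 (w(G) = -8 + 2 = -6)
T(h) = -6
38*T(Y(4, 3)) = 38*(-6) = -228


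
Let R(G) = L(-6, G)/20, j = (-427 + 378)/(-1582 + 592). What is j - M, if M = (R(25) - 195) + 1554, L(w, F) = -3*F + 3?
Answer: -1341797/990 ≈ -1355.3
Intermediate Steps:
L(w, F) = 3 - 3*F
j = 49/990 (j = -49/(-990) = -49*(-1/990) = 49/990 ≈ 0.049495)
R(G) = 3/20 - 3*G/20 (R(G) = (3 - 3*G)/20 = (3 - 3*G)*(1/20) = 3/20 - 3*G/20)
M = 6777/5 (M = ((3/20 - 3/20*25) - 195) + 1554 = ((3/20 - 15/4) - 195) + 1554 = (-18/5 - 195) + 1554 = -993/5 + 1554 = 6777/5 ≈ 1355.4)
j - M = 49/990 - 1*6777/5 = 49/990 - 6777/5 = -1341797/990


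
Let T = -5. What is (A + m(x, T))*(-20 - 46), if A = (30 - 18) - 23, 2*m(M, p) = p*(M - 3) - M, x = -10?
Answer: -1749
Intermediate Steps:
m(M, p) = -M/2 + p*(-3 + M)/2 (m(M, p) = (p*(M - 3) - M)/2 = (p*(-3 + M) - M)/2 = (-M + p*(-3 + M))/2 = -M/2 + p*(-3 + M)/2)
A = -11 (A = 12 - 23 = -11)
(A + m(x, T))*(-20 - 46) = (-11 + (-3/2*(-5) - 1/2*(-10) + (1/2)*(-10)*(-5)))*(-20 - 46) = (-11 + (15/2 + 5 + 25))*(-66) = (-11 + 75/2)*(-66) = (53/2)*(-66) = -1749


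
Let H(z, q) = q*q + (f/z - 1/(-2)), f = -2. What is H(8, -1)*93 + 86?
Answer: 809/4 ≈ 202.25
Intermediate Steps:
H(z, q) = 1/2 + q**2 - 2/z (H(z, q) = q*q + (-2/z - 1/(-2)) = q**2 + (-2/z - 1*(-1/2)) = q**2 + (-2/z + 1/2) = q**2 + (1/2 - 2/z) = 1/2 + q**2 - 2/z)
H(8, -1)*93 + 86 = (1/2 + (-1)**2 - 2/8)*93 + 86 = (1/2 + 1 - 2*1/8)*93 + 86 = (1/2 + 1 - 1/4)*93 + 86 = (5/4)*93 + 86 = 465/4 + 86 = 809/4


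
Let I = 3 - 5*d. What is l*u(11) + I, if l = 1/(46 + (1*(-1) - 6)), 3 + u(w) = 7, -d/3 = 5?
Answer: 3046/39 ≈ 78.103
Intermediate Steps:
d = -15 (d = -3*5 = -15)
u(w) = 4 (u(w) = -3 + 7 = 4)
I = 78 (I = 3 - 5*(-15) = 3 + 75 = 78)
l = 1/39 (l = 1/(46 + (-1 - 6)) = 1/(46 - 7) = 1/39 ≈ 0.025641)
l*u(11) + I = (1/39)*4 + 78 = 4/39 + 78 = 3046/39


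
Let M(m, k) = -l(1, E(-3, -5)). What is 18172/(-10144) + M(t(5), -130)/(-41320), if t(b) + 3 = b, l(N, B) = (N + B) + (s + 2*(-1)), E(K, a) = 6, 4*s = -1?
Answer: -93852357/52393760 ≈ -1.7913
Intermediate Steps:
s = -¼ (s = (¼)*(-1) = -¼ ≈ -0.25000)
l(N, B) = -9/4 + B + N (l(N, B) = (N + B) + (-¼ + 2*(-1)) = (B + N) + (-¼ - 2) = (B + N) - 9/4 = -9/4 + B + N)
t(b) = -3 + b
M(m, k) = -19/4 (M(m, k) = -(-9/4 + 6 + 1) = -1*19/4 = -19/4)
18172/(-10144) + M(t(5), -130)/(-41320) = 18172/(-10144) - 19/4/(-41320) = 18172*(-1/10144) - 19/4*(-1/41320) = -4543/2536 + 19/165280 = -93852357/52393760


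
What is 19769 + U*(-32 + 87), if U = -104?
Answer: 14049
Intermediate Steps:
19769 + U*(-32 + 87) = 19769 - 104*(-32 + 87) = 19769 - 104*55 = 19769 - 5720 = 14049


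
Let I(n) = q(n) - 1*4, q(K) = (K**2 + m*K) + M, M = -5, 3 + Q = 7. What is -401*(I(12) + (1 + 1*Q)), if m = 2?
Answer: -65764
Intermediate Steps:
Q = 4 (Q = -3 + 7 = 4)
q(K) = -5 + K**2 + 2*K (q(K) = (K**2 + 2*K) - 5 = -5 + K**2 + 2*K)
I(n) = -9 + n**2 + 2*n (I(n) = (-5 + n**2 + 2*n) - 1*4 = (-5 + n**2 + 2*n) - 4 = -9 + n**2 + 2*n)
-401*(I(12) + (1 + 1*Q)) = -401*((-9 + 12**2 + 2*12) + (1 + 1*4)) = -401*((-9 + 144 + 24) + (1 + 4)) = -401*(159 + 5) = -401*164 = -65764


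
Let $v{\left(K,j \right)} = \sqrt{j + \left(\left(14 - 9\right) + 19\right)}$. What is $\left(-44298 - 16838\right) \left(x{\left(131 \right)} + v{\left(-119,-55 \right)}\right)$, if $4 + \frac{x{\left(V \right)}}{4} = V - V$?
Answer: $978176 - 61136 i \sqrt{31} \approx 9.7818 \cdot 10^{5} - 3.4039 \cdot 10^{5} i$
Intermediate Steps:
$v{\left(K,j \right)} = \sqrt{24 + j}$ ($v{\left(K,j \right)} = \sqrt{j + \left(5 + 19\right)} = \sqrt{j + 24} = \sqrt{24 + j}$)
$x{\left(V \right)} = -16$ ($x{\left(V \right)} = -16 + 4 \left(V - V\right) = -16 + 4 \cdot 0 = -16 + 0 = -16$)
$\left(-44298 - 16838\right) \left(x{\left(131 \right)} + v{\left(-119,-55 \right)}\right) = \left(-44298 - 16838\right) \left(-16 + \sqrt{24 - 55}\right) = - 61136 \left(-16 + \sqrt{-31}\right) = - 61136 \left(-16 + i \sqrt{31}\right) = 978176 - 61136 i \sqrt{31}$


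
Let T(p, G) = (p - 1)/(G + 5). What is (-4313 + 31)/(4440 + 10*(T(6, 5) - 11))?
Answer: -4282/4335 ≈ -0.98777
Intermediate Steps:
T(p, G) = (-1 + p)/(5 + G)
(-4313 + 31)/(4440 + 10*(T(6, 5) - 11)) = (-4313 + 31)/(4440 + 10*((-1 + 6)/(5 + 5) - 11)) = -4282/(4440 + 10*(5/10 - 11)) = -4282/(4440 + 10*((⅒)*5 - 11)) = -4282/(4440 + 10*(½ - 11)) = -4282/(4440 + 10*(-21/2)) = -4282/(4440 - 105) = -4282/4335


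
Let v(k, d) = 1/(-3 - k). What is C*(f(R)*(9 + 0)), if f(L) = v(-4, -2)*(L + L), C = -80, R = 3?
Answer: -4320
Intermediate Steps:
f(L) = 2*L (f(L) = (-1/(3 - 4))*(L + L) = (-1/(-1))*(2*L) = (-1*(-1))*(2*L) = 1*(2*L) = 2*L)
C*(f(R)*(9 + 0)) = -80*2*3*(9 + 0) = -480*9 = -80*54 = -4320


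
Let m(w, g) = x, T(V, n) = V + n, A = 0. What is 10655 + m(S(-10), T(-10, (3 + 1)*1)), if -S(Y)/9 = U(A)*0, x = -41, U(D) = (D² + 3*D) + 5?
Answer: 10614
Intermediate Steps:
U(D) = 5 + D² + 3*D
S(Y) = 0 (S(Y) = -9*(5 + 0² + 3*0)*0 = -9*(5 + 0 + 0)*0 = -45*0 = -9*0 = 0)
m(w, g) = -41
10655 + m(S(-10), T(-10, (3 + 1)*1)) = 10655 - 41 = 10614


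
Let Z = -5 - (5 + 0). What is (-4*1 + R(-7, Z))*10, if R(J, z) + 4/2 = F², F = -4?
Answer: 100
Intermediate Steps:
Z = -10 (Z = -5 - 1*5 = -5 - 5 = -10)
R(J, z) = 14 (R(J, z) = -2 + (-4)² = -2 + 16 = 14)
(-4*1 + R(-7, Z))*10 = (-4*1 + 14)*10 = (-4 + 14)*10 = 10*10 = 100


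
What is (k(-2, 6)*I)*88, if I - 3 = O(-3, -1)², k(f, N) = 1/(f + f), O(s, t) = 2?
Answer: -154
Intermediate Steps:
k(f, N) = 1/(2*f)
I = 7 (I = 3 + 2² = 3 + 4 = 7)
(k(-2, 6)*I)*88 = (((½)/(-2))*7)*88 = (((½)*(-½))*7)*88 = -¼*7*88 = -7/4*88 = -154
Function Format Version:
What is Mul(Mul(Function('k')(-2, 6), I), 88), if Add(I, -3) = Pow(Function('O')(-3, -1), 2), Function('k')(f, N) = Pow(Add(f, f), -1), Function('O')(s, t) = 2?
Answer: -154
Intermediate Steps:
Function('k')(f, N) = Mul(Rational(1, 2), Pow(f, -1)) (Function('k')(f, N) = Pow(Mul(2, f), -1) = Mul(Rational(1, 2), Pow(f, -1)))
I = 7 (I = Add(3, Pow(2, 2)) = Add(3, 4) = 7)
Mul(Mul(Function('k')(-2, 6), I), 88) = Mul(Mul(Mul(Rational(1, 2), Pow(-2, -1)), 7), 88) = Mul(Mul(Mul(Rational(1, 2), Rational(-1, 2)), 7), 88) = Mul(Mul(Rational(-1, 4), 7), 88) = Mul(Rational(-7, 4), 88) = -154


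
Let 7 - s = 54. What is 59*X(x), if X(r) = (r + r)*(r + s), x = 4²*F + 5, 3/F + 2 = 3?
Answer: 37524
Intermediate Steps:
F = 3 (F = 3/(-2 + 3) = 3/1 = 3*1 = 3)
s = -47 (s = 7 - 1*54 = 7 - 54 = -47)
x = 53 (x = 4²*3 + 5 = 16*3 + 5 = 48 + 5 = 53)
X(r) = 2*r*(-47 + r) (X(r) = (r + r)*(r - 47) = (2*r)*(-47 + r) = 2*r*(-47 + r))
59*X(x) = 59*(2*53*(-47 + 53)) = 59*(2*53*6) = 59*636 = 37524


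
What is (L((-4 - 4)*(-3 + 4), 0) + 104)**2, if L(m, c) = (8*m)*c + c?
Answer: 10816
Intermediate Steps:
L(m, c) = c + 8*c*m (L(m, c) = 8*c*m + c = c + 8*c*m)
(L((-4 - 4)*(-3 + 4), 0) + 104)**2 = (0*(1 + 8*((-4 - 4)*(-3 + 4))) + 104)**2 = (0*(1 + 8*(-8*1)) + 104)**2 = (0*(1 + 8*(-8)) + 104)**2 = (0*(1 - 64) + 104)**2 = (0*(-63) + 104)**2 = (0 + 104)**2 = 104**2 = 10816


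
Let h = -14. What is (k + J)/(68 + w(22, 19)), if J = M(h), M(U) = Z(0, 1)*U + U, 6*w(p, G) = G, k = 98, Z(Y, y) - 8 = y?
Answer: -36/61 ≈ -0.59016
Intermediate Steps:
Z(Y, y) = 8 + y
w(p, G) = G/6
M(U) = 10*U (M(U) = (8 + 1)*U + U = 9*U + U = 10*U)
J = -140 (J = 10*(-14) = -140)
(k + J)/(68 + w(22, 19)) = (98 - 140)/(68 + (⅙)*19) = -42/(68 + 19/6) = -42/427/6 = -42*6/427 = -36/61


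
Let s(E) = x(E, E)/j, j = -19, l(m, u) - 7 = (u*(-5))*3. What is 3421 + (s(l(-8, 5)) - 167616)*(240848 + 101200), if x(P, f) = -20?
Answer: -1089314727833/19 ≈ -5.7332e+10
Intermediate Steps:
l(m, u) = 7 - 15*u (l(m, u) = 7 + (u*(-5))*3 = 7 - 5*u*3 = 7 - 15*u)
s(E) = 20/19 (s(E) = -20/(-19) = -20*(-1/19) = 20/19)
3421 + (s(l(-8, 5)) - 167616)*(240848 + 101200) = 3421 + (20/19 - 167616)*(240848 + 101200) = 3421 - 3184684/19*342048 = 3421 - 1089314792832/19 = -1089314727833/19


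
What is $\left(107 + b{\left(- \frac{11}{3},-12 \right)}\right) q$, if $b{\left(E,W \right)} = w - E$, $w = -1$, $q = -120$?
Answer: $-13160$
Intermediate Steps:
$b{\left(E,W \right)} = -1 - E$
$\left(107 + b{\left(- \frac{11}{3},-12 \right)}\right) q = \left(107 - \left(1 - \frac{11}{3}\right)\right) \left(-120\right) = \left(107 - - \frac{8}{3}\right) \left(-120\right) = \left(107 + \left(-1 + \frac{11}{3}\right)\right) \left(-120\right) = \left(107 + \frac{8}{3}\right) \left(-120\right) = \frac{329}{3} \left(-120\right) = -13160$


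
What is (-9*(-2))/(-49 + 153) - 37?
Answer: -1915/52 ≈ -36.827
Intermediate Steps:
(-9*(-2))/(-49 + 153) - 37 = 18/104 - 37 = 18*(1/104) - 37 = 9/52 - 37 = -1915/52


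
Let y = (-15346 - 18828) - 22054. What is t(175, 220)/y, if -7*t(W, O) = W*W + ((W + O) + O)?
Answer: 7810/98399 ≈ 0.079371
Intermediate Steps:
y = -56228 (y = -34174 - 22054 = -56228)
t(W, O) = -2*O/7 - W/7 - W²/7 (t(W, O) = -(W*W + ((W + O) + O))/7 = -(W² + ((O + W) + O))/7 = -(W² + (W + 2*O))/7 = -(W + W² + 2*O)/7 = -2*O/7 - W/7 - W²/7)
t(175, 220)/y = (-2/7*220 - ⅐*175 - ⅐*175²)/(-56228) = (-440/7 - 25 - ⅐*30625)*(-1/56228) = (-440/7 - 25 - 4375)*(-1/56228) = -31240/7*(-1/56228) = 7810/98399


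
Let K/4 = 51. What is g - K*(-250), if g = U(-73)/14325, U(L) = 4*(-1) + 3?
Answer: 730574999/14325 ≈ 51000.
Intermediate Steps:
U(L) = -1 (U(L) = -4 + 3 = -1)
K = 204 (K = 4*51 = 204)
g = -1/14325 ≈ -6.9808e-5
g - K*(-250) = -1/14325 - 204*(-250) = -1/14325 - 1*(-51000) = -1/14325 + 51000 = 730574999/14325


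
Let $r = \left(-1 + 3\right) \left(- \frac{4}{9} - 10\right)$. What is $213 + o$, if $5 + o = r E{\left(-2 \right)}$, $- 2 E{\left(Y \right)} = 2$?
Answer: $\frac{2060}{9} \approx 228.89$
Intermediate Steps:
$E{\left(Y \right)} = -1$ ($E{\left(Y \right)} = \left(- \frac{1}{2}\right) 2 = -1$)
$r = - \frac{188}{9}$ ($r = 2 \left(\left(-4\right) \frac{1}{9} - 10\right) = 2 \left(- \frac{4}{9} - 10\right) = 2 \left(- \frac{94}{9}\right) = - \frac{188}{9} \approx -20.889$)
$o = \frac{143}{9}$ ($o = -5 - - \frac{188}{9} = -5 + \frac{188}{9} = \frac{143}{9} \approx 15.889$)
$213 + o = 213 + \frac{143}{9} = \frac{2060}{9}$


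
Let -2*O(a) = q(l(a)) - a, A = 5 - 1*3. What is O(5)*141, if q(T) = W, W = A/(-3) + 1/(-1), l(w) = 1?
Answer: 470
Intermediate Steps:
A = 2 (A = 5 - 3 = 2)
W = -5/3 (W = 2/(-3) + 1/(-1) = 2*(-⅓) + 1*(-1) = -⅔ - 1 = -5/3 ≈ -1.6667)
q(T) = -5/3
O(a) = ⅚ + a/2 (O(a) = -(-5/3 - a)/2 = ⅚ + a/2)
O(5)*141 = (⅚ + (½)*5)*141 = (⅚ + 5/2)*141 = (10/3)*141 = 470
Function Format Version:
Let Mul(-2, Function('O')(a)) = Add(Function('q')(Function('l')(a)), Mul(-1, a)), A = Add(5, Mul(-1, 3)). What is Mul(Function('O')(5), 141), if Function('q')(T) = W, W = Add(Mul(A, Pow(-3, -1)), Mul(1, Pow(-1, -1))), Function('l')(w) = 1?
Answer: 470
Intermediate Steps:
A = 2 (A = Add(5, -3) = 2)
W = Rational(-5, 3) (W = Add(Mul(2, Pow(-3, -1)), Mul(1, Pow(-1, -1))) = Add(Mul(2, Rational(-1, 3)), Mul(1, -1)) = Add(Rational(-2, 3), -1) = Rational(-5, 3) ≈ -1.6667)
Function('q')(T) = Rational(-5, 3)
Function('O')(a) = Add(Rational(5, 6), Mul(Rational(1, 2), a)) (Function('O')(a) = Mul(Rational(-1, 2), Add(Rational(-5, 3), Mul(-1, a))) = Add(Rational(5, 6), Mul(Rational(1, 2), a)))
Mul(Function('O')(5), 141) = Mul(Add(Rational(5, 6), Mul(Rational(1, 2), 5)), 141) = Mul(Add(Rational(5, 6), Rational(5, 2)), 141) = Mul(Rational(10, 3), 141) = 470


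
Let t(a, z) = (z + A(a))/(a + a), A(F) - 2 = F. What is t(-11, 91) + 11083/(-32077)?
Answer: -1437070/352847 ≈ -4.0728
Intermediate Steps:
A(F) = 2 + F
t(a, z) = (2 + a + z)/(2*a) (t(a, z) = (z + (2 + a))/(a + a) = (2 + a + z)/((2*a)) = (2 + a + z)*(1/(2*a)) = (2 + a + z)/(2*a))
t(-11, 91) + 11083/(-32077) = (1/2)*(2 - 11 + 91)/(-11) + 11083/(-32077) = (1/2)*(-1/11)*82 + 11083*(-1/32077) = -41/11 - 11083/32077 = -1437070/352847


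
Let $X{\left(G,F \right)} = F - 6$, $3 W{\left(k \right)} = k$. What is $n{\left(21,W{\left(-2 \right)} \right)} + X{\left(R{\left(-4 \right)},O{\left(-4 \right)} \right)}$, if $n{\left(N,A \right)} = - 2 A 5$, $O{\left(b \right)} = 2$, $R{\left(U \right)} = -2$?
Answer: $\frac{8}{3} \approx 2.6667$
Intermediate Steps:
$W{\left(k \right)} = \frac{k}{3}$
$X{\left(G,F \right)} = -6 + F$ ($X{\left(G,F \right)} = F - 6 = -6 + F$)
$n{\left(N,A \right)} = - 10 A$
$n{\left(21,W{\left(-2 \right)} \right)} + X{\left(R{\left(-4 \right)},O{\left(-4 \right)} \right)} = - 10 \cdot \frac{1}{3} \left(-2\right) + \left(-6 + 2\right) = \left(-10\right) \left(- \frac{2}{3}\right) - 4 = \frac{20}{3} - 4 = \frac{8}{3}$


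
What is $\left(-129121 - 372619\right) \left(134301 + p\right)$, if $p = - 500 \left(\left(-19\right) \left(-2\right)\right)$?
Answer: $-57851123740$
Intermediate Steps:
$p = -19000$ ($p = \left(-500\right) 38 = -19000$)
$\left(-129121 - 372619\right) \left(134301 + p\right) = \left(-129121 - 372619\right) \left(134301 - 19000\right) = \left(-501740\right) 115301 = -57851123740$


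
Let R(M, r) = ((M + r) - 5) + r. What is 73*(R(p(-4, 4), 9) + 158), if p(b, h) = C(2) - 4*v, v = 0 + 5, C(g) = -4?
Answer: 10731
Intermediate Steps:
v = 5
p(b, h) = -24 (p(b, h) = -4 - 4*5 = -4 - 20 = -24)
R(M, r) = -5 + M + 2*r (R(M, r) = (-5 + M + r) + r = -5 + M + 2*r)
73*(R(p(-4, 4), 9) + 158) = 73*((-5 - 24 + 2*9) + 158) = 73*((-5 - 24 + 18) + 158) = 73*(-11 + 158) = 73*147 = 10731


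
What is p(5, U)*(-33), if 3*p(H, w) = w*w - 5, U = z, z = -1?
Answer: 44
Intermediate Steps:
U = -1
p(H, w) = -5/3 + w²/3 (p(H, w) = (w*w - 5)/3 = (w² - 5)/3 = (-5 + w²)/3 = -5/3 + w²/3)
p(5, U)*(-33) = (-5/3 + (⅓)*(-1)²)*(-33) = (-5/3 + (⅓)*1)*(-33) = (-5/3 + ⅓)*(-33) = -4/3*(-33) = 44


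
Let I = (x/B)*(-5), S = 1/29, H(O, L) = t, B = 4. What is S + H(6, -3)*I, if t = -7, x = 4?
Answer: 1016/29 ≈ 35.034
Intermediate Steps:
H(O, L) = -7
S = 1/29 ≈ 0.034483
I = -5 (I = (4/4)*(-5) = (4*(1/4))*(-5) = 1*(-5) = -5)
S + H(6, -3)*I = 1/29 - 7*(-5) = 1/29 + 35 = 1016/29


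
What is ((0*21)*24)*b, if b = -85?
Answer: 0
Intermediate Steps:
((0*21)*24)*b = ((0*21)*24)*(-85) = (0*24)*(-85) = 0*(-85) = 0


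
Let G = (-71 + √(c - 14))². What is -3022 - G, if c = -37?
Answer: -8012 + 142*I*√51 ≈ -8012.0 + 1014.1*I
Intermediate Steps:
G = (-71 + I*√51)² (G = (-71 + √(-37 - 14))² = (-71 + √(-51))² = (-71 + I*√51)² ≈ 4990.0 - 1014.1*I)
-3022 - G = -3022 - (71 - I*√51)²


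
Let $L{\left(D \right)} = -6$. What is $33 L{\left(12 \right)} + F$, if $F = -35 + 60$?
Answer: $-173$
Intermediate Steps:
$F = 25$
$33 L{\left(12 \right)} + F = 33 \left(-6\right) + 25 = -198 + 25 = -173$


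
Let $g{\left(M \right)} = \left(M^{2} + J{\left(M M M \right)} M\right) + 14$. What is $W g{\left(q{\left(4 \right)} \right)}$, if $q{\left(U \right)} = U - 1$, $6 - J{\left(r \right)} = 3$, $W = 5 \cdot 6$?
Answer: $960$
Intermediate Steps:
$W = 30$
$J{\left(r \right)} = 3$ ($J{\left(r \right)} = 6 - 3 = 3$)
$q{\left(U \right)} = -1 + U$
$g{\left(M \right)} = 14 + M^{2} + 3 M$ ($g{\left(M \right)} = \left(M^{2} + 3 M\right) + 14 = 14 + M^{2} + 3 M$)
$W g{\left(q{\left(4 \right)} \right)} = 30 \left(14 + \left(-1 + 4\right)^{2} + 3 \left(-1 + 4\right)\right) = 30 \left(14 + 3^{2} + 3 \cdot 3\right) = 30 \left(14 + 9 + 9\right) = 30 \cdot 32 = 960$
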